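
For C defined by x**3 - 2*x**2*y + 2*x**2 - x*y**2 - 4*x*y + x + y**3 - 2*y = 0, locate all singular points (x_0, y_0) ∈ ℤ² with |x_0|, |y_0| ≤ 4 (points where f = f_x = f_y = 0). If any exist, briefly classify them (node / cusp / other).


Singular points: {(-1, 0)}; classification: node.

Compute partial derivatives:
  f_x = 3*x**2 - 4*x*y + 4*x - y**2 - 4*y + 1.
  f_y = -2*x**2 - 2*x*y - 4*x + 3*y**2 - 2.
Scan x_0 ∈ {−4, ..., 4}. For each x_0, f_y(x_0, y) is a polynomial in y; find its integer roots y ∈ {−4, ..., 4}, then test f_x and f at those candidates.
  x = -4: f_y(-4, y) = 3*y**2 + 8*y - 18; no integer root y with |y| ≤ 4.
  x = -3: f_y(-3, y) = 3*y**2 + 6*y - 8; no integer root y with |y| ≤ 4.
  x = -2: f_y(-2, y) = 3*y**2 + 4*y - 2; no integer root y with |y| ≤ 4.
  x = -1: f_y(-1, y) = 3*y**2 + 2*y; vanishes at y ∈ {0}. (-1, 0): f_x = 0, f = 0 — SINGULAR.
  x = 0: f_y(0, y) = 3*y**2 - 2; no integer root y with |y| ≤ 4.
  x = 1: f_y(1, y) = 3*y**2 - 2*y - 8; vanishes at y ∈ {2}. (1, 2): f_x = -12 ≠ 0.
  x = 2: f_y(2, y) = 3*y**2 - 4*y - 18; no integer root y with |y| ≤ 4.
  x = 3: f_y(3, y) = 3*y**2 - 6*y - 32; no integer root y with |y| ≤ 4.
  x = 4: f_y(4, y) = 3*y**2 - 8*y - 50; no integer root y with |y| ≤ 4.
Only singular point on the grid: (-1, 0).
Classify: substitute x = -1 + u, y = 0 + v and expand: f = u**3 - 2*u**2*v - u**2 - u*v**2 + v**3 + v**2.
No constant or linear terms (consistent with a singular point). Quadratic part: -u**2 + v**2. Cubic part: u**3 - 2*u**2*v - u*v**2 + v**3.
The quadratic part v**2 - u**2 = (v − u)(v + u) splits into two distinct linear factors, so there are two distinct tangent lines y − 0 = ±(x − -1) — this is a node (ordinary double point).
Classification: node.


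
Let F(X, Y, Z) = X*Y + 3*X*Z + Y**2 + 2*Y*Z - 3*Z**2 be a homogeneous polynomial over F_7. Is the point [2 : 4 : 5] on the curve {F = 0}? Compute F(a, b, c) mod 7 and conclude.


F(2,4,5) ≡ 5 (mod 7); P is NOT on the curve.

Evaluate F(2, 4, 5) term-by-term (mod 7).
  X*Y ↦ 1·2·4·1 = 8
  3*X*Z ↦ 3·2·1·5 = 30
  Y**2 ↦ 1·1·16·1 = 16
  2*Y*Z ↦ 2·1·4·5 = 40
  -3*Z**2 ↦ -3·1·1·25 = -75
Sum: F(2, 4, 5) = (8) + (30) + (16) + (40) + (-75) = 19.
Reducing mod 7: 19 ≡ 5 (mod 7).
Since F(a, b, c) ≡ 5 ≠ 0 (mod 7), P does NOT lie on the curve.


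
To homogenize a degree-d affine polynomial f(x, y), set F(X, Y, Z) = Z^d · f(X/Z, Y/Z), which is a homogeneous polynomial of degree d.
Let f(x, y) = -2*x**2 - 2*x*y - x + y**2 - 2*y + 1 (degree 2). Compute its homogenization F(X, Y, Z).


F(X, Y, Z) = -2*X**2 - 2*X*Y - X*Z + Y**2 - 2*Y*Z + Z**2

deg(f) = 2.
Substitute x = X/Z, y = Y/Z into f, then multiply by Z^2.
  monomial -2·x^2·y^0 ↦ -2·X^2·Y^0·Z^0.
  monomial -2·x^1·y^1 ↦ -2·X^1·Y^1·Z^0.
  monomial -1·x^1·y^0 ↦ -1·X^1·Y^0·Z^1.
  monomial 1·x^0·y^2 ↦ 1·X^0·Y^2·Z^0.
  monomial -2·x^0·y^1 ↦ -2·X^0·Y^1·Z^1.
  monomial 1·x^0·y^0 ↦ 1·X^0·Y^0·Z^2.
Collecting: F(X, Y, Z) = -2*X**2 - 2*X*Y - X*Z + Y**2 - 2*Y*Z + Z**2.


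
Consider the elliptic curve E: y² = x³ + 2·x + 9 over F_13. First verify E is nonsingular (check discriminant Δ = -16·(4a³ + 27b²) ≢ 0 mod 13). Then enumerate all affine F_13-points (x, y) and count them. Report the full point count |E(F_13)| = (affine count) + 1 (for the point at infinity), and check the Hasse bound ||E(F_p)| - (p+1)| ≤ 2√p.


Affine points = {(0, 3), (0, 10), (1, 5), (1, 8), (3, 4), (3, 9), (4, 4), (4, 9), (5, 1), (5, 12), (6, 4), (6, 9), (8, 2), (8, 11), (11, 6), (11, 7)}; affine count = 16; |E(F_13)| = 17.

Discriminant check: Δ ∝ 4a³ + 27b² = 4·2³ + 27·9² = 4·8 + 27·81 ≡ 9 (mod 13). Nonzero ⇒ E is nonsingular.
For each x ∈ F_13, compute rhs = x³ + 2·x + 9 mod 13, then count y ∈ F_13 with y² ≡ rhs.
  x = 0: rhs = 9, matching y values: 3, 10 (2 points).
  x = 1: rhs = 12, matching y values: 5, 8 (2 points).
  x = 2: rhs = 8, matching y values: none (0 points).
  x = 3: rhs = 3, matching y values: 4, 9 (2 points).
  x = 4: rhs = 3, matching y values: 4, 9 (2 points).
  x = 5: rhs = 1, matching y values: 1, 12 (2 points).
  x = 6: rhs = 3, matching y values: 4, 9 (2 points).
  x = 7: rhs = 2, matching y values: none (0 points).
  x = 8: rhs = 4, matching y values: 2, 11 (2 points).
  x = 9: rhs = 2, matching y values: none (0 points).
  x = 10: rhs = 2, matching y values: none (0 points).
  x = 11: rhs = 10, matching y values: 6, 7 (2 points).
  x = 12: rhs = 6, matching y values: none (0 points).
Total affine count: 16.
Full point count |E(F_13)| = 16 + 1 = 17.
Hasse bound: |17 − (13+1)| = |3| = 3 ≤ 2√13 ≈ 7.2111 ✓.


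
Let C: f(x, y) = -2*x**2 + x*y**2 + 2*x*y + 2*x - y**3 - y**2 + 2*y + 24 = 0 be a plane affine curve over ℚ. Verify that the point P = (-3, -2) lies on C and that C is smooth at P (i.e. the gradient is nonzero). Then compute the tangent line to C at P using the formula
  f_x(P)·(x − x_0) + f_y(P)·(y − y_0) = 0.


Tangent line at P: 14*x + 42 = 0.

Step 1: f(-3, -2) = 0, so P lies on C.
Step 2: partial derivatives
  f_x(x, y) = -4*x + y**2 + 2*y + 2, f_y(x, y) = 2*x*y + 2*x - 3*y**2 - 2*y + 2.
  f_x(P) = 14, f_y(P) = 0 (gradient nonzero, so P is smooth).
Step 3: tangent line at P: 14·(x − -3) + 0·(y − -2) = 0.
Expanding: 14*x + 42 = 0.


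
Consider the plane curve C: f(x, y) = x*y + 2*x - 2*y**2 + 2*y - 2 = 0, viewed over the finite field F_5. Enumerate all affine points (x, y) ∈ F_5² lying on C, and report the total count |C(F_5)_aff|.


Affine F_5-points: {(1, 0), (1, 4), (4, 1), (4, 2)}; count = 4.

For each of the 25 pairs (x, y) ∈ F_5², evaluate f(x, y) mod 5. Record the zeros.
  x = 0: [0↦3, 1↦3, 2↦4, 3↦1, 4↦4]  zeros at y ∈ ∅
  x = 1: [0↦0, 1↦1, 2↦3, 3↦1, 4↦0]  zeros at y ∈ {0, 4}
  x = 2: [0↦2, 1↦4, 2↦2, 3↦1, 4↦1]  zeros at y ∈ ∅
  x = 3: [0↦4, 1↦2, 2↦1, 3↦1, 4↦2]  zeros at y ∈ ∅
  x = 4: [0↦1, 1↦0, 2↦0, 3↦1, 4↦3]  zeros at y ∈ {1, 2}
Collecting zeros: affine points = {(1, 0), (1, 4), (4, 1), (4, 2)}.
Total count |C(F_5)_aff| = 4.


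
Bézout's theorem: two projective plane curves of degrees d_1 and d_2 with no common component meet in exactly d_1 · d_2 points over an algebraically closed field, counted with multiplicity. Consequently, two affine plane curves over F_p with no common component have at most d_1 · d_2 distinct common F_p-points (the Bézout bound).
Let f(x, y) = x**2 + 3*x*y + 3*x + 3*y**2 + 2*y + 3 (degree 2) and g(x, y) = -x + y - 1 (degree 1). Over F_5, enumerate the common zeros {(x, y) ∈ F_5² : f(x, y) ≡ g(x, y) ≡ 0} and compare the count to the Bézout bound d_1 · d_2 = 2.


Common zeros: ∅; count = 0; Bézout bound = 2.

deg(f) = 2, deg(g) = 1, so Bézout bound = 2.
Scan x ∈ F_5. For each x, list the y ∈ F_5 with f(x, y) ≡ 0 and those with g(x, y) ≡ 0 (mod 5); the common zeros in that column are the intersection.
  x = 0: f ≡ 0 at y ∈ ∅; g ≡ 0 at y ∈ {1}; common: ∅.
  x = 1: f ≡ 0 at y ∈ {1, 4}; g ≡ 0 at y ∈ {2}; common: ∅.
  x = 2: f ≡ 0 at y ∈ ∅; g ≡ 0 at y ∈ {3}; common: ∅.
  x = 3: f ≡ 0 at y ∈ {1, 2}; g ≡ 0 at y ∈ {4}; common: ∅.
  x = 4: f ≡ 0 at y ∈ {3, 4}; g ≡ 0 at y ∈ {0}; common: ∅.
Collecting: common zeros = ∅, so the count is 0.
Comparison with the Bézout bound: 0 ≤ 2 = deg(f)·deg(g), as expected for curves with no common component (the affine F_5-count falls short of the bound because intersections may lie at infinity, over extension fields, or carry multiplicity).


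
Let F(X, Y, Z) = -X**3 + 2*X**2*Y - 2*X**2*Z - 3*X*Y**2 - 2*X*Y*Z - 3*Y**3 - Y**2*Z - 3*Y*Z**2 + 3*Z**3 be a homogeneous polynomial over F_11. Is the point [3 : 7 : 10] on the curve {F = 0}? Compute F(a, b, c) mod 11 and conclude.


F(3,7,10) ≡ 1 (mod 11); P is NOT on the curve.

Evaluate F(3, 7, 10) term-by-term (mod 11).
  -X**3 ↦ -1·27·1·1 = -27
  2*X**2*Y ↦ 2·9·7·1 = 126
  -2*X**2*Z ↦ -2·9·1·10 = -180
  -3*X*Y**2 ↦ -3·3·49·1 = -441
  -2*X*Y*Z ↦ -2·3·7·10 = -420
  -3*Y**3 ↦ -3·1·343·1 = -1029
  -Y**2*Z ↦ -1·1·49·10 = -490
  -3*Y*Z**2 ↦ -3·1·7·100 = -2100
  3*Z**3 ↦ 3·1·1·1000 = 3000
Sum: F(3, 7, 10) = (-27) + (126) + (-180) + (-441) + (-420) + (-1029) + (-490) + (-2100) + (3000) = -1561.
Reducing mod 11: -1561 ≡ 1 (mod 11).
Since F(a, b, c) ≡ 1 ≠ 0 (mod 11), P does NOT lie on the curve.


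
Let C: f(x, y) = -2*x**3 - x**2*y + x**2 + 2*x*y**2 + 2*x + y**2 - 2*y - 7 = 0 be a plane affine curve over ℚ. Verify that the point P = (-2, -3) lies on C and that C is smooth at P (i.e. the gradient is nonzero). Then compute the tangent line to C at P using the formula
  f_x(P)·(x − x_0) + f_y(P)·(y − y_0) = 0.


Tangent line at P: -20*x + 12*y - 4 = 0.

Step 1: f(-2, -3) = 0, so P lies on C.
Step 2: partial derivatives
  f_x(x, y) = -6*x**2 - 2*x*y + 2*x + 2*y**2 + 2, f_y(x, y) = -x**2 + 4*x*y + 2*y - 2.
  f_x(P) = -20, f_y(P) = 12 (gradient nonzero, so P is smooth).
Step 3: tangent line at P: -20·(x − -2) + 12·(y − -3) = 0.
Expanding: -20*x + 12*y - 4 = 0.


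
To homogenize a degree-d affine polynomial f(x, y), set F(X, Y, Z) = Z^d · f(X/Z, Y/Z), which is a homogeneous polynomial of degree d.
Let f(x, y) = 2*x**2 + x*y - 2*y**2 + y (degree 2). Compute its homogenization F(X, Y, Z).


F(X, Y, Z) = 2*X**2 + X*Y - 2*Y**2 + Y*Z

deg(f) = 2.
Substitute x = X/Z, y = Y/Z into f, then multiply by Z^2.
  monomial 2·x^2·y^0 ↦ 2·X^2·Y^0·Z^0.
  monomial 1·x^1·y^1 ↦ 1·X^1·Y^1·Z^0.
  monomial -2·x^0·y^2 ↦ -2·X^0·Y^2·Z^0.
  monomial 1·x^0·y^1 ↦ 1·X^0·Y^1·Z^1.
Collecting: F(X, Y, Z) = 2*X**2 + X*Y - 2*Y**2 + Y*Z.


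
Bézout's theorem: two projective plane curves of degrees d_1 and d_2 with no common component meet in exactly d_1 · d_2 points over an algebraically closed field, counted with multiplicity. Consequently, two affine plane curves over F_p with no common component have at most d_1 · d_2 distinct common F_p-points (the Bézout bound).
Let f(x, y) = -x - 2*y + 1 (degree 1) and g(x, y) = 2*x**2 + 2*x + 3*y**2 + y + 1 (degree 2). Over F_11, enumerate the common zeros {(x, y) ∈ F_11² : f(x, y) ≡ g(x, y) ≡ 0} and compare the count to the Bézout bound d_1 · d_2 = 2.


Common zeros: ∅; count = 0; Bézout bound = 2.

deg(f) = 1, deg(g) = 2, so Bézout bound = 2.
Scan x ∈ F_11. For each x, list the y ∈ F_11 with f(x, y) ≡ 0 and those with g(x, y) ≡ 0 (mod 11); the common zeros in that column are the intersection.
  x = 0: f ≡ 0 at y ∈ {6}; g ≡ 0 at y ∈ {9}; common: ∅.
  x = 1: f ≡ 0 at y ∈ {0}; g ≡ 0 at y ∈ ∅; common: ∅.
  x = 2: f ≡ 0 at y ∈ {5}; g ≡ 0 at y ∈ ∅; common: ∅.
  x = 3: f ≡ 0 at y ∈ {10}; g ≡ 0 at y ∈ {3, 4}; common: ∅.
  x = 4: f ≡ 0 at y ∈ {4}; g ≡ 0 at y ∈ {2, 5}; common: ∅.
  x = 5: f ≡ 0 at y ∈ {9}; g ≡ 0 at y ∈ ∅; common: ∅.
  x = 6: f ≡ 0 at y ∈ {3}; g ≡ 0 at y ∈ {2, 5}; common: ∅.
  x = 7: f ≡ 0 at y ∈ {8}; g ≡ 0 at y ∈ {3, 4}; common: ∅.
  x = 8: f ≡ 0 at y ∈ {2}; g ≡ 0 at y ∈ ∅; common: ∅.
  x = 9: f ≡ 0 at y ∈ {7}; g ≡ 0 at y ∈ ∅; common: ∅.
  x = 10: f ≡ 0 at y ∈ {1}; g ≡ 0 at y ∈ {9}; common: ∅.
Collecting: common zeros = ∅, so the count is 0.
Comparison with the Bézout bound: 0 ≤ 2 = deg(f)·deg(g), as expected for curves with no common component (the affine F_11-count falls short of the bound because intersections may lie at infinity, over extension fields, or carry multiplicity).


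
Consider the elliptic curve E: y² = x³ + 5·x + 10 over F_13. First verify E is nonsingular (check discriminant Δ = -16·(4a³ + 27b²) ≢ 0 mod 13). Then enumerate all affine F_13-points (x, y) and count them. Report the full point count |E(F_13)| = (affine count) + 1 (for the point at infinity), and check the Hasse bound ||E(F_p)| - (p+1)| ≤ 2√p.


Affine points = {(0, 6), (0, 7), (1, 4), (1, 9), (3, 0), (4, 4), (4, 9), (5, 2), (5, 11), (6, 3), (6, 10), (8, 4), (8, 9), (9, 2), (9, 11), (12, 2), (12, 11)}; affine count = 17; |E(F_13)| = 18.

Discriminant check: Δ ∝ 4a³ + 27b² = 4·5³ + 27·10² = 4·125 + 27·100 ≡ 2 (mod 13). Nonzero ⇒ E is nonsingular.
For each x ∈ F_13, compute rhs = x³ + 5·x + 10 mod 13, then count y ∈ F_13 with y² ≡ rhs.
  x = 0: rhs = 10, matching y values: 6, 7 (2 points).
  x = 1: rhs = 3, matching y values: 4, 9 (2 points).
  x = 2: rhs = 2, matching y values: none (0 points).
  x = 3: rhs = 0, matching y values: 0 (1 points).
  x = 4: rhs = 3, matching y values: 4, 9 (2 points).
  x = 5: rhs = 4, matching y values: 2, 11 (2 points).
  x = 6: rhs = 9, matching y values: 3, 10 (2 points).
  x = 7: rhs = 11, matching y values: none (0 points).
  x = 8: rhs = 3, matching y values: 4, 9 (2 points).
  x = 9: rhs = 4, matching y values: 2, 11 (2 points).
  x = 10: rhs = 7, matching y values: none (0 points).
  x = 11: rhs = 5, matching y values: none (0 points).
  x = 12: rhs = 4, matching y values: 2, 11 (2 points).
Total affine count: 17.
Full point count |E(F_13)| = 17 + 1 = 18.
Hasse bound: |18 − (13+1)| = |4| = 4 ≤ 2√13 ≈ 7.2111 ✓.


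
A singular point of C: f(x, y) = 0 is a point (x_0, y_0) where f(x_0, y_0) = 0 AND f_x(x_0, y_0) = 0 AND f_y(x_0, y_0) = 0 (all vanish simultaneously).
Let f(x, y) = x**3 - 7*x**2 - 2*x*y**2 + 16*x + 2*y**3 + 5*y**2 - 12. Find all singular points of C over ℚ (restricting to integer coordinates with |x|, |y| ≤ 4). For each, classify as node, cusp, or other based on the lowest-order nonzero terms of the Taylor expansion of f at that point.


Singular points: {(2, 0)}; classification: node.

Compute partial derivatives:
  f_x = 3*x**2 - 14*x - 2*y**2 + 16.
  f_y = -4*x*y + 6*y**2 + 10*y.
Scan x_0 ∈ {−4, ..., 4}. For each x_0, f_y(x_0, y) is a polynomial in y; find its integer roots y ∈ {−4, ..., 4}, then test f_x and f at those candidates.
  x = -4: f_y(-4, y) = 6*y**2 + 26*y; vanishes at y ∈ {0}. (-4, 0): f_x = 120 ≠ 0.
  x = -3: f_y(-3, y) = 6*y**2 + 22*y; vanishes at y ∈ {0}. (-3, 0): f_x = 85 ≠ 0.
  x = -2: f_y(-2, y) = 6*y**2 + 18*y; vanishes at y ∈ {-3, 0}. (-2, -3): f_x = 38 ≠ 0; (-2, 0): f_x = 56 ≠ 0.
  x = -1: f_y(-1, y) = 6*y**2 + 14*y; vanishes at y ∈ {0}. (-1, 0): f_x = 33 ≠ 0.
  x = 0: f_y(0, y) = 6*y**2 + 10*y; vanishes at y ∈ {0}. (0, 0): f_x = 16 ≠ 0.
  x = 1: f_y(1, y) = 6*y**2 + 6*y; vanishes at y ∈ {-1, 0}. (1, -1): f_x = 3 ≠ 0; (1, 0): f_x = 5 ≠ 0.
  x = 2: f_y(2, y) = 6*y**2 + 2*y; vanishes at y ∈ {0}. (2, 0): f_x = 0, f = 0 — SINGULAR.
  x = 3: f_y(3, y) = 6*y**2 - 2*y; vanishes at y ∈ {0}. (3, 0): f_x = 1 ≠ 0.
  x = 4: f_y(4, y) = 6*y**2 - 6*y; vanishes at y ∈ {0, 1}. (4, 0): f_x = 8 ≠ 0; (4, 1): f_x = 6 ≠ 0.
Only singular point on the grid: (2, 0).
Classify: substitute x = 2 + u, y = 0 + v and expand: f = u**3 - u**2 - 2*u*v**2 + 2*v**3 + v**2.
No constant or linear terms (consistent with a singular point). Quadratic part: -u**2 + v**2. Cubic part: u**3 - 2*u*v**2 + 2*v**3.
The quadratic part v**2 - u**2 = (v − u)(v + u) splits into two distinct linear factors, so there are two distinct tangent lines y − 0 = ±(x − 2) — this is a node (ordinary double point).
Classification: node.


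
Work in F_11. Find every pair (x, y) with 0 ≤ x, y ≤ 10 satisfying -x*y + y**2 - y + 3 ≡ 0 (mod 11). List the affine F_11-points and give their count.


Affine F_11-points: {(0, 6), (1, 4), (1, 9), (3, 1), (3, 3), (6, 8), (6, 10), (8, 2), (8, 7), (9, 5)}; count = 10.

For each of the 121 pairs (x, y) ∈ F_11², evaluate f(x, y) mod 11. Record the zeros.
  x = 0: [0↦3, 1↦3, 2↦5, 3↦9, 4↦4, 5↦1, 6↦0, 7↦1, 8↦4, 9↦9, 10↦5]  zeros at y ∈ {6}
  x = 1: [0↦3, 1↦2, 2↦3, 3↦6, 4↦0, 5↦7, 6↦5, 7↦5, 8↦7, 9↦0, 10↦6]  zeros at y ∈ {4, 9}
  x = 2: [0↦3, 1↦1, 2↦1, 3↦3, 4↦7, 5↦2, 6↦10, 7↦9, 8↦10, 9↦2, 10↦7]  zeros at y ∈ ∅
  x = 3: [0↦3, 1↦0, 2↦10, 3↦0, 4↦3, 5↦8, 6↦4, 7↦2, 8↦2, 9↦4, 10↦8]  zeros at y ∈ {1, 3}
  x = 4: [0↦3, 1↦10, 2↦8, 3↦8, 4↦10, 5↦3, 6↦9, 7↦6, 8↦5, 9↦6, 10↦9]  zeros at y ∈ ∅
  x = 5: [0↦3, 1↦9, 2↦6, 3↦5, 4↦6, 5↦9, 6↦3, 7↦10, 8↦8, 9↦8, 10↦10]  zeros at y ∈ ∅
  x = 6: [0↦3, 1↦8, 2↦4, 3↦2, 4↦2, 5↦4, 6↦8, 7↦3, 8↦0, 9↦10, 10↦0]  zeros at y ∈ {8, 10}
  x = 7: [0↦3, 1↦7, 2↦2, 3↦10, 4↦9, 5↦10, 6↦2, 7↦7, 8↦3, 9↦1, 10↦1]  zeros at y ∈ ∅
  x = 8: [0↦3, 1↦6, 2↦0, 3↦7, 4↦5, 5↦5, 6↦7, 7↦0, 8↦6, 9↦3, 10↦2]  zeros at y ∈ {2, 7}
  x = 9: [0↦3, 1↦5, 2↦9, 3↦4, 4↦1, 5↦0, 6↦1, 7↦4, 8↦9, 9↦5, 10↦3]  zeros at y ∈ {5}
  x = 10: [0↦3, 1↦4, 2↦7, 3↦1, 4↦8, 5↦6, 6↦6, 7↦8, 8↦1, 9↦7, 10↦4]  zeros at y ∈ ∅
Collecting zeros: affine points = {(0, 6), (1, 4), (1, 9), (3, 1), (3, 3), (6, 8), (6, 10), (8, 2), (8, 7), (9, 5)}.
Total count |C(F_11)_aff| = 10.


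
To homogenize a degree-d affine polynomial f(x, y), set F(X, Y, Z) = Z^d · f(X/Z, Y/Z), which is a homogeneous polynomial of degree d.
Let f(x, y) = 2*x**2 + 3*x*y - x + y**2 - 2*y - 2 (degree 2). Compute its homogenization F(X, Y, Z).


F(X, Y, Z) = 2*X**2 + 3*X*Y - X*Z + Y**2 - 2*Y*Z - 2*Z**2

deg(f) = 2.
Substitute x = X/Z, y = Y/Z into f, then multiply by Z^2.
  monomial 2·x^2·y^0 ↦ 2·X^2·Y^0·Z^0.
  monomial 3·x^1·y^1 ↦ 3·X^1·Y^1·Z^0.
  monomial -1·x^1·y^0 ↦ -1·X^1·Y^0·Z^1.
  monomial 1·x^0·y^2 ↦ 1·X^0·Y^2·Z^0.
  monomial -2·x^0·y^1 ↦ -2·X^0·Y^1·Z^1.
  monomial -2·x^0·y^0 ↦ -2·X^0·Y^0·Z^2.
Collecting: F(X, Y, Z) = 2*X**2 + 3*X*Y - X*Z + Y**2 - 2*Y*Z - 2*Z**2.


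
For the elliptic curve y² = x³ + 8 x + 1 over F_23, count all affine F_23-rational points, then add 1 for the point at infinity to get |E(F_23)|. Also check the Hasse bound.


Affine points = {(0, 1), (0, 22), (2, 5), (2, 18), (3, 11), (3, 12), (6, 9), (6, 14), (7, 3), (7, 20), (8, 5), (8, 18), (10, 0), (12, 10), (12, 13), (13, 5), (13, 18), (15, 0), (16, 4), (16, 19), (17, 6), (17, 17), (21, 0)}; affine count = 23; |E(F_23)| = 24.

Discriminant check: Δ ∝ 4a³ + 27b² = 4·8³ + 27·1² = 4·512 + 27·1 ≡ 5 (mod 23). Nonzero ⇒ E is nonsingular.
For each x ∈ F_23, compute rhs = x³ + 8·x + 1 mod 23, then count y ∈ F_23 with y² ≡ rhs.
  x = 0: rhs = 1, matching y values: 1, 22 (2 points).
  x = 1: rhs = 10, matching y values: none (0 points).
  x = 2: rhs = 2, matching y values: 5, 18 (2 points).
  x = 3: rhs = 6, matching y values: 11, 12 (2 points).
  x = 4: rhs = 5, matching y values: none (0 points).
  x = 5: rhs = 5, matching y values: none (0 points).
  x = 6: rhs = 12, matching y values: 9, 14 (2 points).
  x = 7: rhs = 9, matching y values: 3, 20 (2 points).
  x = 8: rhs = 2, matching y values: 5, 18 (2 points).
  x = 9: rhs = 20, matching y values: none (0 points).
  x = 10: rhs = 0, matching y values: 0 (1 points).
  x = 11: rhs = 17, matching y values: none (0 points).
  x = 12: rhs = 8, matching y values: 10, 13 (2 points).
  x = 13: rhs = 2, matching y values: 5, 18 (2 points).
  x = 14: rhs = 5, matching y values: none (0 points).
  x = 15: rhs = 0, matching y values: 0 (1 points).
  x = 16: rhs = 16, matching y values: 4, 19 (2 points).
  x = 17: rhs = 13, matching y values: 6, 17 (2 points).
  x = 18: rhs = 20, matching y values: none (0 points).
  x = 19: rhs = 20, matching y values: none (0 points).
  x = 20: rhs = 19, matching y values: none (0 points).
  x = 21: rhs = 0, matching y values: 0 (1 points).
  x = 22: rhs = 15, matching y values: none (0 points).
Total affine count: 23.
Full point count |E(F_23)| = 23 + 1 = 24.
Hasse bound: |24 − (23+1)| = |0| = 0 ≤ 2√23 ≈ 9.5917 ✓.


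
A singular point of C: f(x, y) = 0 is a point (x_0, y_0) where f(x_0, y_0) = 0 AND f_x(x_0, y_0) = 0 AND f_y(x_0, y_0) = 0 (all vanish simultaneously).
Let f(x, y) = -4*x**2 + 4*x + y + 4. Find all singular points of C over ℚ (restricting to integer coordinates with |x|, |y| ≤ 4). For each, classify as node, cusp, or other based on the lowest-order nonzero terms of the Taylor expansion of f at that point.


No singular points in the scanned grid; C is smooth there.

Compute partial derivatives:
  f_x = 4 - 8*x.
  f_y = 1.
f_y = 1 is a nonzero constant, so f_y never vanishes: no point (x, y) can satisfy f = f_x = f_y = 0. In particular no (x, y) ∈ {−4, ..., 4}² is singular; the curve is smooth.


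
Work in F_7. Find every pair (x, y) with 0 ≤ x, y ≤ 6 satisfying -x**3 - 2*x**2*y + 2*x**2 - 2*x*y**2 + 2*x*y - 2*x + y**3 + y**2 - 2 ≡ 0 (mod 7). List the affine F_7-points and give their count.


Affine F_7-points: {(0, 1), (3, 5), (4, 0)}; count = 3.

For each of the 49 pairs (x, y) ∈ F_7², evaluate f(x, y) mod 7. Record the zeros.
  x = 0: [0↦5, 1↦0, 2↦3, 3↦6, 4↦1, 5↦1, 6↦5]  zeros at y ∈ {1}
  x = 1: [0↦4, 1↦4, 2↦1, 3↦1, 4↦3, 5↦6, 6↦2]  zeros at y ∈ ∅
  x = 2: [0↦1, 1↦2, 2↦3, 3↦3, 4↦1, 5↦3, 6↦1]  zeros at y ∈ ∅
  x = 3: [0↦4, 1↦2, 2↦3, 3↦6, 4↦3, 5↦0, 6↦3]  zeros at y ∈ {5}
  x = 4: [0↦0, 1↦5, 2↦2, 3↦4, 4↦3, 5↦5, 6↦2]  zeros at y ∈ {0}
  x = 5: [0↦4, 1↦5, 2↦1, 3↦5, 4↦2, 5↦5, 6↦6]  zeros at y ∈ ∅
  x = 6: [0↦3, 1↦3, 2↦1, 3↦3, 4↦1, 5↦1, 6↦2]  zeros at y ∈ ∅
Collecting zeros: affine points = {(0, 1), (3, 5), (4, 0)}.
Total count |C(F_7)_aff| = 3.


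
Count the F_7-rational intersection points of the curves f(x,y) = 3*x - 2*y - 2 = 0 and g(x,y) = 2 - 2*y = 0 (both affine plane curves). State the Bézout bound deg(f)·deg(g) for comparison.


Common zeros: {(6, 1)}; count = 1; Bézout bound = 1.

deg(f) = 1, deg(g) = 1, so Bézout bound = 1.
Scan x ∈ F_7. For each x, list the y ∈ F_7 with f(x, y) ≡ 0 and those with g(x, y) ≡ 0 (mod 7); the common zeros in that column are the intersection.
  x = 0: f ≡ 0 at y ∈ {6}; g ≡ 0 at y ∈ {1}; common: ∅.
  x = 1: f ≡ 0 at y ∈ {4}; g ≡ 0 at y ∈ {1}; common: ∅.
  x = 2: f ≡ 0 at y ∈ {2}; g ≡ 0 at y ∈ {1}; common: ∅.
  x = 3: f ≡ 0 at y ∈ {0}; g ≡ 0 at y ∈ {1}; common: ∅.
  x = 4: f ≡ 0 at y ∈ {5}; g ≡ 0 at y ∈ {1}; common: ∅.
  x = 5: f ≡ 0 at y ∈ {3}; g ≡ 0 at y ∈ {1}; common: ∅.
  x = 6: f ≡ 0 at y ∈ {1}; g ≡ 0 at y ∈ {1}; common: {1}.
Collecting: common zeros = {(6, 1)}, so the count is 1.
Comparison with the Bézout bound: 1 ≤ 1 = deg(f)·deg(g), as expected for curves with no common component (the bound is attained).


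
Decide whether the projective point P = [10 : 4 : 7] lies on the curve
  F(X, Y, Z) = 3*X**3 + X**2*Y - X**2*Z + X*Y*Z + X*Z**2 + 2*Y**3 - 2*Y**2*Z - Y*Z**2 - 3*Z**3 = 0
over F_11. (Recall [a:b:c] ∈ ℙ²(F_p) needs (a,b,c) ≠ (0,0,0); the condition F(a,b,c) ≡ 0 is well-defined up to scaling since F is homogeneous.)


F(10,4,7) ≡ 4 (mod 11); P is NOT on the curve.

Evaluate F(10, 4, 7) term-by-term (mod 11).
  3*X**3 ↦ 3·1000·1·1 = 3000
  X**2*Y ↦ 1·100·4·1 = 400
  -X**2*Z ↦ -1·100·1·7 = -700
  X*Y*Z ↦ 1·10·4·7 = 280
  X*Z**2 ↦ 1·10·1·49 = 490
  2*Y**3 ↦ 2·1·64·1 = 128
  -2*Y**2*Z ↦ -2·1·16·7 = -224
  -Y*Z**2 ↦ -1·1·4·49 = -196
  -3*Z**3 ↦ -3·1·1·343 = -1029
Sum: F(10, 4, 7) = (3000) + (400) + (-700) + (280) + (490) + (128) + (-224) + (-196) + (-1029) = 2149.
Reducing mod 11: 2149 ≡ 4 (mod 11).
Since F(a, b, c) ≡ 4 ≠ 0 (mod 11), P does NOT lie on the curve.


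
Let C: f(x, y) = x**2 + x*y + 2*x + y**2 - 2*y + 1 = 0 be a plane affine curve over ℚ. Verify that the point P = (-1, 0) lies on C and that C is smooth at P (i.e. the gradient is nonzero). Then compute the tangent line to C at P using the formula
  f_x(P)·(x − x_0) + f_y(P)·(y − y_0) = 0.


Tangent line at P: -3*y = 0.

Step 1: f(-1, 0) = 0, so P lies on C.
Step 2: partial derivatives
  f_x(x, y) = 2*x + y + 2, f_y(x, y) = x + 2*y - 2.
  f_x(P) = 0, f_y(P) = -3 (gradient nonzero, so P is smooth).
Step 3: tangent line at P: 0·(x − -1) + -3·(y − 0) = 0.
Expanding: -3*y = 0.


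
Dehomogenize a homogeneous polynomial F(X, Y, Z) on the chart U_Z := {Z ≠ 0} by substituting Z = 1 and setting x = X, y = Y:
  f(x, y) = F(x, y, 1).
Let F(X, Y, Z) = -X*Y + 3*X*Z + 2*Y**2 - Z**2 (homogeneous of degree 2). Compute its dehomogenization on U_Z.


f(x, y) = -x*y + 3*x + 2*y**2 - 1

On U_Z we set Z = 1. Each monomial c·X^i·Y^j·Z^k in F becomes c·x^i·y^j·1^k = c·x^i·y^j.
Substituting Z = 1: F(X, Y, 1) = -x*y + 3*x + 2*y**2 - 1.
Note: deg(f) ≤ deg(F) = 2; strict inequality happens when F is divisible by Z (lost terms).


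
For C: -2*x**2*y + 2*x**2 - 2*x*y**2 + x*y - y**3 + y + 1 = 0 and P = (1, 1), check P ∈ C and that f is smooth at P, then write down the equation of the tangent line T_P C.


Tangent line at P: -x - 7*y + 8 = 0.

Step 1: f(1, 1) = 0, so P lies on C.
Step 2: partial derivatives
  f_x(x, y) = -4*x*y + 4*x - 2*y**2 + y, f_y(x, y) = -2*x**2 - 4*x*y + x - 3*y**2 + 1.
  f_x(P) = -1, f_y(P) = -7 (gradient nonzero, so P is smooth).
Step 3: tangent line at P: -1·(x − 1) + -7·(y − 1) = 0.
Expanding: -x - 7*y + 8 = 0.


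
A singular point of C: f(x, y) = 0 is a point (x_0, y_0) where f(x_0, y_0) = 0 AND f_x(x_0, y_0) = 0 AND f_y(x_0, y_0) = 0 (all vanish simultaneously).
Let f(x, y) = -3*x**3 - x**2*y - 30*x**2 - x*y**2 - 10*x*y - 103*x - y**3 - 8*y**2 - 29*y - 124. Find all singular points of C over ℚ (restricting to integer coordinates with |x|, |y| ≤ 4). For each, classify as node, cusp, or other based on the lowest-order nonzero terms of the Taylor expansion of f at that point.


Singular points: {(-3, -2)}; classification: node.

Compute partial derivatives:
  f_x = -9*x**2 - 2*x*y - 60*x - y**2 - 10*y - 103.
  f_y = -x**2 - 2*x*y - 10*x - 3*y**2 - 16*y - 29.
Scan x_0 ∈ {−4, ..., 4}. For each x_0, f_y(x_0, y) is a polynomial in y; find its integer roots y ∈ {−4, ..., 4}, then test f_x and f at those candidates.
  x = -4: f_y(-4, y) = -3*y**2 - 8*y - 5; vanishes at y ∈ {-1}. (-4, -1): f_x = -6 ≠ 0.
  x = -3: f_y(-3, y) = -3*y**2 - 10*y - 8; vanishes at y ∈ {-2}. (-3, -2): f_x = 0, f = 0 — SINGULAR.
  x = -2: f_y(-2, y) = -3*y**2 - 12*y - 13; no integer root y with |y| ≤ 4.
  x = -1: f_y(-1, y) = -3*y**2 - 14*y - 20; no integer root y with |y| ≤ 4.
  x = 0: f_y(0, y) = -3*y**2 - 16*y - 29; no integer root y with |y| ≤ 4.
  x = 1: f_y(1, y) = -3*y**2 - 18*y - 40; no integer root y with |y| ≤ 4.
  x = 2: f_y(2, y) = -3*y**2 - 20*y - 53; no integer root y with |y| ≤ 4.
  x = 3: f_y(3, y) = -3*y**2 - 22*y - 68; no integer root y with |y| ≤ 4.
  x = 4: f_y(4, y) = -3*y**2 - 24*y - 85; no integer root y with |y| ≤ 4.
Only singular point on the grid: (-3, -2).
Classify: substitute x = -3 + u, y = -2 + v and expand: f = -3*u**3 - u**2*v - u**2 - u*v**2 - v**3 + v**2.
No constant or linear terms (consistent with a singular point). Quadratic part: -u**2 + v**2. Cubic part: -3*u**3 - u**2*v - u*v**2 - v**3.
The quadratic part v**2 - u**2 = (v − u)(v + u) splits into two distinct linear factors, so there are two distinct tangent lines y − -2 = ±(x − -3) — this is a node (ordinary double point).
Classification: node.


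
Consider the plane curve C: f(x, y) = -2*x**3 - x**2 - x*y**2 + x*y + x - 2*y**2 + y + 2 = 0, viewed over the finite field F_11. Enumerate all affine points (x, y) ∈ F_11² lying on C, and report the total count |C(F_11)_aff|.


Affine F_11-points: {(1, 0), (1, 8), (3, 7), (5, 6), (5, 9), (6, 7), (6, 9), (7, 0), (7, 7), (8, 0), (8, 2), (9, 1)}; count = 12.

For each of the 121 pairs (x, y) ∈ F_11², evaluate f(x, y) mod 11. Record the zeros.
  x = 0: [0↦2, 1↦1, 2↦7, 3↦9, 4↦7, 5↦1, 6↦2, 7↦10, 8↦3, 9↦3, 10↦10]  zeros at y ∈ ∅
  x = 1: [0↦0, 1↦10, 2↦3, 3↦1, 4↦4, 5↦1, 6↦3, 7↦10, 8↦0, 9↦6, 10↦6]  zeros at y ∈ {0, 8}
  x = 2: [0↦6, 1↦5, 2↦7, 3↦1, 4↦9, 5↦9, 6↦1, 7↦7, 8↦5, 9↦6, 10↦10]  zeros at y ∈ ∅
  x = 3: [0↦8, 1↦7, 2↦7, 3↦8, 4↦10, 5↦2, 6↦6, 7↦0, 8↦6, 9↦2, 10↦10]  zeros at y ∈ {7}
  x = 4: [0↦5, 1↦4, 2↦2, 3↦10, 4↦6, 5↦1, 6↦6, 7↦10, 8↦2, 9↦4, 10↦5]  zeros at y ∈ ∅
  x = 5: [0↦7, 1↦6, 2↦2, 3↦6, 4↦7, 5↦5, 6↦0, 7↦3, 8↦3, 9↦0, 10↦5]  zeros at y ∈ {6, 9}
  x = 6: [0↦2, 1↦1, 2↦6, 3↦6, 4↦1, 5↦2, 6↦9, 7↦0, 8↦8, 9↦0, 10↦9]  zeros at y ∈ {7, 9}
  x = 7: [0↦0, 1↦10, 2↦2, 3↦9, 4↦9, 5↦2, 6↦10, 7↦0, 8↦5, 9↦3, 10↦5]  zeros at y ∈ {0, 7}
  x = 8: [0↦0, 1↦10, 2↦0, 3↦3, 4↦8, 5↦4, 6↦2, 7↦2, 8↦4, 9↦8, 10↦3]  zeros at y ∈ {0, 2}
  x = 9: [0↦1, 1↦0, 2↦10, 3↦9, 4↦8, 5↦7, 6↦6, 7↦5, 8↦4, 9↦3, 10↦2]  zeros at y ∈ {1}
  x = 10: [0↦2, 1↦1, 2↦9, 3↦4, 4↦8, 5↦10, 6↦10, 7↦8, 8↦4, 9↦9, 10↦1]  zeros at y ∈ ∅
Collecting zeros: affine points = {(1, 0), (1, 8), (3, 7), (5, 6), (5, 9), (6, 7), (6, 9), (7, 0), (7, 7), (8, 0), (8, 2), (9, 1)}.
Total count |C(F_11)_aff| = 12.


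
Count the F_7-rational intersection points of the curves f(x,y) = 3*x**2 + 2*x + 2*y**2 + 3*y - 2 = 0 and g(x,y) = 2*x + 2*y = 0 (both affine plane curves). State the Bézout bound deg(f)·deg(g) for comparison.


Common zeros: ∅; count = 0; Bézout bound = 2.

deg(f) = 2, deg(g) = 1, so Bézout bound = 2.
Scan x ∈ F_7. For each x, list the y ∈ F_7 with f(x, y) ≡ 0 and those with g(x, y) ≡ 0 (mod 7); the common zeros in that column are the intersection.
  x = 0: f ≡ 0 at y ∈ {4, 5}; g ≡ 0 at y ∈ {0}; common: ∅.
  x = 1: f ≡ 0 at y ∈ ∅; g ≡ 0 at y ∈ {6}; common: ∅.
  x = 2: f ≡ 0 at y ∈ {0, 2}; g ≡ 0 at y ∈ {5}; common: ∅.
  x = 3: f ≡ 0 at y ∈ ∅; g ≡ 0 at y ∈ {4}; common: ∅.
  x = 4: f ≡ 0 at y ∈ {4, 5}; g ≡ 0 at y ∈ {3}; common: ∅.
  x = 5: f ≡ 0 at y ∈ ∅; g ≡ 0 at y ∈ {2}; common: ∅.
  x = 6: f ≡ 0 at y ∈ ∅; g ≡ 0 at y ∈ {1}; common: ∅.
Collecting: common zeros = ∅, so the count is 0.
Comparison with the Bézout bound: 0 ≤ 2 = deg(f)·deg(g), as expected for curves with no common component (the affine F_7-count falls short of the bound because intersections may lie at infinity, over extension fields, or carry multiplicity).


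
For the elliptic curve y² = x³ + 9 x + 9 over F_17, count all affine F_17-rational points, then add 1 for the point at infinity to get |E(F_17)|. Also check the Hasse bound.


Affine points = {(0, 3), (0, 14), (1, 6), (1, 11), (2, 1), (2, 16), (5, 3), (5, 14), (8, 7), (8, 10), (12, 3), (12, 14), (15, 0), (16, 4), (16, 13)}; affine count = 15; |E(F_17)| = 16.

Discriminant check: Δ ∝ 4a³ + 27b² = 4·9³ + 27·9² = 4·729 + 27·81 ≡ 3 (mod 17). Nonzero ⇒ E is nonsingular.
For each x ∈ F_17, compute rhs = x³ + 9·x + 9 mod 17, then count y ∈ F_17 with y² ≡ rhs.
  x = 0: rhs = 9, matching y values: 3, 14 (2 points).
  x = 1: rhs = 2, matching y values: 6, 11 (2 points).
  x = 2: rhs = 1, matching y values: 1, 16 (2 points).
  x = 3: rhs = 12, matching y values: none (0 points).
  x = 4: rhs = 7, matching y values: none (0 points).
  x = 5: rhs = 9, matching y values: 3, 14 (2 points).
  x = 6: rhs = 7, matching y values: none (0 points).
  x = 7: rhs = 7, matching y values: none (0 points).
  x = 8: rhs = 15, matching y values: 7, 10 (2 points).
  x = 9: rhs = 3, matching y values: none (0 points).
  x = 10: rhs = 11, matching y values: none (0 points).
  x = 11: rhs = 11, matching y values: none (0 points).
  x = 12: rhs = 9, matching y values: 3, 14 (2 points).
  x = 13: rhs = 11, matching y values: none (0 points).
  x = 14: rhs = 6, matching y values: none (0 points).
  x = 15: rhs = 0, matching y values: 0 (1 points).
  x = 16: rhs = 16, matching y values: 4, 13 (2 points).
Total affine count: 15.
Full point count |E(F_17)| = 15 + 1 = 16.
Hasse bound: |16 − (17+1)| = |-2| = 2 ≤ 2√17 ≈ 8.2462 ✓.


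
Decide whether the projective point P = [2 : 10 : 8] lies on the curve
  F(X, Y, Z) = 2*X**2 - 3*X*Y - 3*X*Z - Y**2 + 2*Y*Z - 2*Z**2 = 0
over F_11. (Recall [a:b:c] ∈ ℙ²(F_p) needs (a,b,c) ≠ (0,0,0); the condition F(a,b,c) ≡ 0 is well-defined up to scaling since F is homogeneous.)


F(2,10,8) ≡ 8 (mod 11); P is NOT on the curve.

Evaluate F(2, 10, 8) term-by-term (mod 11).
  2*X**2 ↦ 2·4·1·1 = 8
  -3*X*Y ↦ -3·2·10·1 = -60
  -3*X*Z ↦ -3·2·1·8 = -48
  -Y**2 ↦ -1·1·100·1 = -100
  2*Y*Z ↦ 2·1·10·8 = 160
  -2*Z**2 ↦ -2·1·1·64 = -128
Sum: F(2, 10, 8) = (8) + (-60) + (-48) + (-100) + (160) + (-128) = -168.
Reducing mod 11: -168 ≡ 8 (mod 11).
Since F(a, b, c) ≡ 8 ≠ 0 (mod 11), P does NOT lie on the curve.


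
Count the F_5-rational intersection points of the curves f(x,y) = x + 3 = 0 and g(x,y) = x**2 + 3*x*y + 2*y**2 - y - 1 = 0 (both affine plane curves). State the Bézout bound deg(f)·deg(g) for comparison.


Common zeros: {(2, 1), (2, 4)}; count = 2; Bézout bound = 2.

deg(f) = 1, deg(g) = 2, so Bézout bound = 2.
Scan x ∈ F_5. For each x, list the y ∈ F_5 with f(x, y) ≡ 0 and those with g(x, y) ≡ 0 (mod 5); the common zeros in that column are the intersection.
  x = 0: f ≡ 0 at y ∈ ∅; g ≡ 0 at y ∈ {1, 2}; common: ∅.
  x = 1: f ≡ 0 at y ∈ ∅; g ≡ 0 at y ∈ {0, 4}; common: ∅.
  x = 2: f ≡ 0 at y ∈ {0, 1, 2, 3, 4}; g ≡ 0 at y ∈ {1, 4}; common: {1, 4}.
  x = 3: f ≡ 0 at y ∈ ∅; g ≡ 0 at y ∈ {3}; common: ∅.
  x = 4: f ≡ 0 at y ∈ ∅; g ≡ 0 at y ∈ {0, 2}; common: ∅.
Collecting: common zeros = {(2, 1), (2, 4)}, so the count is 2.
Comparison with the Bézout bound: 2 ≤ 2 = deg(f)·deg(g), as expected for curves with no common component (the bound is attained).


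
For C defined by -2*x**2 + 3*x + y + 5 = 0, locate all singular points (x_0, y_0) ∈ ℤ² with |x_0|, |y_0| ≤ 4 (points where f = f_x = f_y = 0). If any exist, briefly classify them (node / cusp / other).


No singular points in the scanned grid; C is smooth there.

Compute partial derivatives:
  f_x = 3 - 4*x.
  f_y = 1.
f_y = 1 is a nonzero constant, so f_y never vanishes: no point (x, y) can satisfy f = f_x = f_y = 0. In particular no (x, y) ∈ {−4, ..., 4}² is singular; the curve is smooth.


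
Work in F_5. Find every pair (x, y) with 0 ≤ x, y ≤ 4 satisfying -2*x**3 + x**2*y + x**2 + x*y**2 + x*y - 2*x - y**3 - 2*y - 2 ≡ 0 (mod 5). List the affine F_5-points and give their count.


Affine F_5-points: {(0, 1), (0, 3), (1, 0), (1, 1), (2, 2), (2, 3), (4, 4)}; count = 7.

For each of the 25 pairs (x, y) ∈ F_5², evaluate f(x, y) mod 5. Record the zeros.
  x = 0: [0↦3, 1↦0, 2↦1, 3↦0, 4↦1]  zeros at y ∈ {1, 3}
  x = 1: [0↦0, 1↦0, 2↦1, 3↦2, 4↦2]  zeros at y ∈ {0, 1}
  x = 2: [0↦2, 1↦2, 2↦0, 3↦0, 4↦1]  zeros at y ∈ {2, 3}
  x = 3: [0↦2, 1↦4, 2↦1, 3↦2, 4↦1]  zeros at y ∈ ∅
  x = 4: [0↦3, 1↦4, 2↦2, 3↦1, 4↦0]  zeros at y ∈ {4}
Collecting zeros: affine points = {(0, 1), (0, 3), (1, 0), (1, 1), (2, 2), (2, 3), (4, 4)}.
Total count |C(F_5)_aff| = 7.


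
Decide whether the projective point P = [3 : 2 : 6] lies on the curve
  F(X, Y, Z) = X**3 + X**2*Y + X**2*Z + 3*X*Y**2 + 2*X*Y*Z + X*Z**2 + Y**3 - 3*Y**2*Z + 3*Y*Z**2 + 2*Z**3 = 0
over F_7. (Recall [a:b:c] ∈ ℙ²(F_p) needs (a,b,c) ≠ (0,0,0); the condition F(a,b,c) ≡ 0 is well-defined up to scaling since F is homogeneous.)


F(3,2,6) ≡ 3 (mod 7); P is NOT on the curve.

Evaluate F(3, 2, 6) term-by-term (mod 7).
  X**3 ↦ 1·27·1·1 = 27
  X**2*Y ↦ 1·9·2·1 = 18
  X**2*Z ↦ 1·9·1·6 = 54
  3*X*Y**2 ↦ 3·3·4·1 = 36
  2*X*Y*Z ↦ 2·3·2·6 = 72
  X*Z**2 ↦ 1·3·1·36 = 108
  Y**3 ↦ 1·1·8·1 = 8
  -3*Y**2*Z ↦ -3·1·4·6 = -72
  3*Y*Z**2 ↦ 3·1·2·36 = 216
  2*Z**3 ↦ 2·1·1·216 = 432
Sum: F(3, 2, 6) = (27) + (18) + (54) + (36) + (72) + (108) + (8) + (-72) + (216) + (432) = 899.
Reducing mod 7: 899 ≡ 3 (mod 7).
Since F(a, b, c) ≡ 3 ≠ 0 (mod 7), P does NOT lie on the curve.


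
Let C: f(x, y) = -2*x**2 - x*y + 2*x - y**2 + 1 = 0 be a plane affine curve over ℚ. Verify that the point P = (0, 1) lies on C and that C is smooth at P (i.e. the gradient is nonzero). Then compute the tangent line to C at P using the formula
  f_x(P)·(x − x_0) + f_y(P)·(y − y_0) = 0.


Tangent line at P: x - 2*y + 2 = 0.

Step 1: f(0, 1) = 0, so P lies on C.
Step 2: partial derivatives
  f_x(x, y) = -4*x - y + 2, f_y(x, y) = -x - 2*y.
  f_x(P) = 1, f_y(P) = -2 (gradient nonzero, so P is smooth).
Step 3: tangent line at P: 1·(x − 0) + -2·(y − 1) = 0.
Expanding: x - 2*y + 2 = 0.


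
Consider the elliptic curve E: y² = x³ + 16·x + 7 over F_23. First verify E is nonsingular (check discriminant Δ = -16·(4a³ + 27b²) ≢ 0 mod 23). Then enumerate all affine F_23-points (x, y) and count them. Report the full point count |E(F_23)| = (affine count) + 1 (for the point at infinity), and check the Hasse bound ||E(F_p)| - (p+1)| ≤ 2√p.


Affine points = {(1, 1), (1, 22), (2, 1), (2, 22), (3, 6), (3, 17), (7, 5), (7, 18), (8, 7), (8, 16), (9, 11), (9, 12), (12, 8), (12, 15), (14, 10), (14, 13), (16, 9), (16, 14), (18, 3), (18, 20), (20, 1), (20, 22), (21, 6), (21, 17), (22, 6), (22, 17)}; affine count = 26; |E(F_23)| = 27.

Discriminant check: Δ ∝ 4a³ + 27b² = 4·16³ + 27·7² = 4·4096 + 27·49 ≡ 20 (mod 23). Nonzero ⇒ E is nonsingular.
For each x ∈ F_23, compute rhs = x³ + 16·x + 7 mod 23, then count y ∈ F_23 with y² ≡ rhs.
  x = 0: rhs = 7, matching y values: none (0 points).
  x = 1: rhs = 1, matching y values: 1, 22 (2 points).
  x = 2: rhs = 1, matching y values: 1, 22 (2 points).
  x = 3: rhs = 13, matching y values: 6, 17 (2 points).
  x = 4: rhs = 20, matching y values: none (0 points).
  x = 5: rhs = 5, matching y values: none (0 points).
  x = 6: rhs = 20, matching y values: none (0 points).
  x = 7: rhs = 2, matching y values: 5, 18 (2 points).
  x = 8: rhs = 3, matching y values: 7, 16 (2 points).
  x = 9: rhs = 6, matching y values: 11, 12 (2 points).
  x = 10: rhs = 17, matching y values: none (0 points).
  x = 11: rhs = 19, matching y values: none (0 points).
  x = 12: rhs = 18, matching y values: 8, 15 (2 points).
  x = 13: rhs = 20, matching y values: none (0 points).
  x = 14: rhs = 8, matching y values: 10, 13 (2 points).
  x = 15: rhs = 11, matching y values: none (0 points).
  x = 16: rhs = 12, matching y values: 9, 14 (2 points).
  x = 17: rhs = 17, matching y values: none (0 points).
  x = 18: rhs = 9, matching y values: 3, 20 (2 points).
  x = 19: rhs = 17, matching y values: none (0 points).
  x = 20: rhs = 1, matching y values: 1, 22 (2 points).
  x = 21: rhs = 13, matching y values: 6, 17 (2 points).
  x = 22: rhs = 13, matching y values: 6, 17 (2 points).
Total affine count: 26.
Full point count |E(F_23)| = 26 + 1 = 27.
Hasse bound: |27 − (23+1)| = |3| = 3 ≤ 2√23 ≈ 9.5917 ✓.


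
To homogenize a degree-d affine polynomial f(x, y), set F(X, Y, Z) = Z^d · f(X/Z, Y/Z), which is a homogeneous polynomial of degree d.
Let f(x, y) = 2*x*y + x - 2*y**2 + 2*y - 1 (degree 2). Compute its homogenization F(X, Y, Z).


F(X, Y, Z) = 2*X*Y + X*Z - 2*Y**2 + 2*Y*Z - Z**2

deg(f) = 2.
Substitute x = X/Z, y = Y/Z into f, then multiply by Z^2.
  monomial 2·x^1·y^1 ↦ 2·X^1·Y^1·Z^0.
  monomial 1·x^1·y^0 ↦ 1·X^1·Y^0·Z^1.
  monomial -2·x^0·y^2 ↦ -2·X^0·Y^2·Z^0.
  monomial 2·x^0·y^1 ↦ 2·X^0·Y^1·Z^1.
  monomial -1·x^0·y^0 ↦ -1·X^0·Y^0·Z^2.
Collecting: F(X, Y, Z) = 2*X*Y + X*Z - 2*Y**2 + 2*Y*Z - Z**2.


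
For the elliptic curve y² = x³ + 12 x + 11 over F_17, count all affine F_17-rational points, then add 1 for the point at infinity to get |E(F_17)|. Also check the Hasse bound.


Affine points = {(2, 3), (2, 14), (4, 2), (4, 15), (5, 3), (5, 14), (7, 8), (7, 9), (9, 7), (9, 10), (10, 3), (10, 14), (12, 8), (12, 9), (13, 1), (13, 16), (14, 4), (14, 13), (15, 8), (15, 9), (16, 7), (16, 10)}; affine count = 22; |E(F_17)| = 23.

Discriminant check: Δ ∝ 4a³ + 27b² = 4·12³ + 27·11² = 4·1728 + 27·121 ≡ 13 (mod 17). Nonzero ⇒ E is nonsingular.
For each x ∈ F_17, compute rhs = x³ + 12·x + 11 mod 17, then count y ∈ F_17 with y² ≡ rhs.
  x = 0: rhs = 11, matching y values: none (0 points).
  x = 1: rhs = 7, matching y values: none (0 points).
  x = 2: rhs = 9, matching y values: 3, 14 (2 points).
  x = 3: rhs = 6, matching y values: none (0 points).
  x = 4: rhs = 4, matching y values: 2, 15 (2 points).
  x = 5: rhs = 9, matching y values: 3, 14 (2 points).
  x = 6: rhs = 10, matching y values: none (0 points).
  x = 7: rhs = 13, matching y values: 8, 9 (2 points).
  x = 8: rhs = 7, matching y values: none (0 points).
  x = 9: rhs = 15, matching y values: 7, 10 (2 points).
  x = 10: rhs = 9, matching y values: 3, 14 (2 points).
  x = 11: rhs = 12, matching y values: none (0 points).
  x = 12: rhs = 13, matching y values: 8, 9 (2 points).
  x = 13: rhs = 1, matching y values: 1, 16 (2 points).
  x = 14: rhs = 16, matching y values: 4, 13 (2 points).
  x = 15: rhs = 13, matching y values: 8, 9 (2 points).
  x = 16: rhs = 15, matching y values: 7, 10 (2 points).
Total affine count: 22.
Full point count |E(F_17)| = 22 + 1 = 23.
Hasse bound: |23 − (17+1)| = |5| = 5 ≤ 2√17 ≈ 8.2462 ✓.
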